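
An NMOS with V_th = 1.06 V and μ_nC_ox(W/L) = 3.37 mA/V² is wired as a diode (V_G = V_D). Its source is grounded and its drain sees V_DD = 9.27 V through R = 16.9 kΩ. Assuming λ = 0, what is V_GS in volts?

With gate tied to drain, V_GS = V_DS ≥ V_GS − V_th, so the device is in saturation.
KCL at the drain: ½ k_n (V_GS − V_th)² = (V_DD − V_GS)/R.
Let x = V_GS − 1.06. Then 28.5 x² + x − 8.21 = 0, giving x = 0.52 V (positive root), so V_GS = 1.58 V.
I_D = (V_DD − V_GS)/R = (9.27 − 1.58) / 16.9 = 0.455 mA.

V_GS = 1.58 V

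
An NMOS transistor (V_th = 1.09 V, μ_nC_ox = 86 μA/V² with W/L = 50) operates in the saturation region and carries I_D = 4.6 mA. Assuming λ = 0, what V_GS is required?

V_GS = 2.55 V

k_n = μ_nC_ox · (W/L) = 4.3 mA/V².
In saturation I_D = ½ k_n (V_GS − V_th)², so V_GS − V_th = √(2 I_D / k_n) = √(2 × 4.6 / 4.3) = 1.46 V.
V_GS = 1.09 + 1.46 = 2.55 V.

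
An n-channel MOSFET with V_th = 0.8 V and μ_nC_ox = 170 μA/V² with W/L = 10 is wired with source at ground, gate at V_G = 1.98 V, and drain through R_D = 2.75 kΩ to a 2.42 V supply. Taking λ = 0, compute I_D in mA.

V_GS = V_G = 1.98 V, so V_ov = 1.98 − 0.8 = 1.18 V.
k_n = μ_nC_ox · (W/L) = 1.7 mA/V².
Assume saturation: I_D = ½ k_n V_ov² = 0.5 × 1.7 × 1.18² = 1.18 mA, giving V_DS = V_DD − I_D R_D = 2.42 − 1.18 × 2.75 = -0.835 V.
But -0.835 V < V_ov = 1.18 V, so the device is actually in triode.
In triode I_D = k_n[V_ov V_DS − ½ V_DS²] and I_D = (V_DD − V_DS)/R_D. Equating: 2.34 V_DS² − 6.516 V_DS + 2.42 = 0, giving V_DS = 0.441 V (the root below V_ov).
I_D = (2.42 − 0.441) / 2.75 = 0.72 mA.

I_D = 0.720 mA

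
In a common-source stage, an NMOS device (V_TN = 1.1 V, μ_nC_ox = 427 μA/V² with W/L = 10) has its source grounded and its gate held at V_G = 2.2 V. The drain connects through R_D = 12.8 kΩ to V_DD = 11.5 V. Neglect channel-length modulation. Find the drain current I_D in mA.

V_GS = V_G = 2.2 V, so V_ov = 2.2 − 1.1 = 1.1 V.
k_n = μ_nC_ox · (W/L) = 4.27 mA/V².
Assume saturation: I_D = ½ k_n V_ov² = 0.5 × 4.27 × 1.1² = 2.58 mA, giving V_DS = V_DD − I_D R_D = 11.5 − 2.58 × 12.8 = -21.6 V.
But -21.6 V < V_ov = 1.1 V, so the device is actually in triode.
In triode I_D = k_n[V_ov V_DS − ½ V_DS²] and I_D = (V_DD − V_DS)/R_D. Equating: 27.3 V_DS² − 61.12 V_DS + 11.5 = 0, giving V_DS = 0.207 V (the root below V_ov).
I_D = (11.5 − 0.207) / 12.8 = 0.882 mA.

I_D = 0.882 mA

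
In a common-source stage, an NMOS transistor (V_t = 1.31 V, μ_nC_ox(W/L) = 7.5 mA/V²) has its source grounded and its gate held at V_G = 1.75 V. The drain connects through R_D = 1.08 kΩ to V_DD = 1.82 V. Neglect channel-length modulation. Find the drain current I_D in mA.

V_GS = V_G = 1.75 V, so V_ov = 1.75 − 1.31 = 0.44 V.
Assume saturation: I_D = ½ k_n V_ov² = 0.5 × 7.5 × 0.44² = 0.726 mA, giving V_DS = V_DD − I_D R_D = 1.82 − 0.726 × 1.08 = 1.04 V.
V_DS = 1.04 V ≥ V_ov = 0.44 V, confirming saturation.

I_D = 0.726 mA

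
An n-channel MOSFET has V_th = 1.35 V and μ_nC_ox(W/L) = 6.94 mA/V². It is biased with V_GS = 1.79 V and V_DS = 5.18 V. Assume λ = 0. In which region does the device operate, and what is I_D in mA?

V_ov = V_GS − V_th = 1.79 − 1.35 = 0.44 V.
Since V_DS = 5.18 V ≥ V_ov = 0.44 V, the device is in saturation.
I_D = ½ k_n V_ov² = 0.5 × 6.94 × 0.44² = 0.672 mA.

Saturation; I_D = 0.672 mA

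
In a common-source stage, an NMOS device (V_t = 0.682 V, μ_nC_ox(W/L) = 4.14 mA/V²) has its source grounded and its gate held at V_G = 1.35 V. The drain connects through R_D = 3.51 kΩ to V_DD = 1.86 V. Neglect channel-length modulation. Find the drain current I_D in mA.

V_GS = V_G = 1.35 V, so V_ov = 1.35 − 0.682 = 0.668 V.
Assume saturation: I_D = ½ k_n V_ov² = 0.5 × 4.14 × 0.668² = 0.924 mA, giving V_DS = V_DD − I_D R_D = 1.86 − 0.924 × 3.51 = -1.38 V.
But -1.38 V < V_ov = 0.668 V, so the device is actually in triode.
In triode I_D = k_n[V_ov V_DS − ½ V_DS²] and I_D = (V_DD − V_DS)/R_D. Equating: 7.27 V_DS² − 10.71 V_DS + 1.86 = 0, giving V_DS = 0.201 V (the root below V_ov).
I_D = (1.86 − 0.201) / 3.51 = 0.473 mA.

I_D = 0.473 mA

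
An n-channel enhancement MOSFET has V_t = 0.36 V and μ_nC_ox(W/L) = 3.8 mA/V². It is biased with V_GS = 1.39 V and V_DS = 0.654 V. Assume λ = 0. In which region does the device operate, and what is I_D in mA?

Triode; I_D = 1.75 mA

V_ov = V_GS − V_t = 1.39 − 0.36 = 1.03 V.
Since V_DS = 0.654 V < V_ov = 1.03 V, the device is in the triode region.
I_D = k_n [V_ov · V_DS − ½ V_DS²] = 3.8 × [1.03 × 0.654 − 0.5 × 0.654²] = 1.75 mA.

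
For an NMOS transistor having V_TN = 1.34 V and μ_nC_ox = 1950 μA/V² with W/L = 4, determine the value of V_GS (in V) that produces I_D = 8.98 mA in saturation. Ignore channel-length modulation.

k_n = μ_nC_ox · (W/L) = 7.8 mA/V².
In saturation I_D = ½ k_n (V_GS − V_TN)², so V_GS − V_TN = √(2 I_D / k_n) = √(2 × 8.98 / 7.8) = 1.52 V.
V_GS = 1.34 + 1.52 = 2.86 V.

V_GS = 2.86 V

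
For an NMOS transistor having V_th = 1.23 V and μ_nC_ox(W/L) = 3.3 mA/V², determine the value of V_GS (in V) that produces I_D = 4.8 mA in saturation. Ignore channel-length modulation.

V_GS = 2.94 V

In saturation I_D = ½ k_n (V_GS − V_th)², so V_GS − V_th = √(2 I_D / k_n) = √(2 × 4.8 / 3.3) = 1.71 V.
V_GS = 1.23 + 1.71 = 2.94 V.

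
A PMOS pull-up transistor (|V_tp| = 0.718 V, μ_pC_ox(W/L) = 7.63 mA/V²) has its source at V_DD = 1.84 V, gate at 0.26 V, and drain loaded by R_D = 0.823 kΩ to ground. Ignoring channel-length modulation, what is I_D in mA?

V_SG = V_DD − V_G = 1.84 − 0.26 = 1.58 V, so V_ov = 1.58 − 0.718 = 0.862 V.
Assume saturation: I_D = ½ k_p V_ov² = 0.5 × 7.63 × 0.862² = 2.83 mA, giving V_SD = V_DD − I_D R_D = 1.84 − 2.83 × 0.823 = -0.493 V.
But -0.493 V < V_ov = 0.862 V, so the device is actually in triode.
In triode I_D = k_p[V_ov V_SD − ½ V_SD²] and I_D = (V_DD − V_SD)/R_D. Equating: 3.14 V_SD² − 6.413 V_SD + 1.84 = 0, giving V_SD = 0.345 V (the root below V_ov).
I_D = (1.84 − 0.345) / 0.823 = 1.82 mA.

I_D = 1.82 mA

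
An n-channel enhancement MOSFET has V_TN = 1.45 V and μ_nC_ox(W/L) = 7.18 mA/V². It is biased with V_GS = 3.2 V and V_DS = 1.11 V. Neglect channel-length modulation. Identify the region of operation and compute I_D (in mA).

V_ov = V_GS − V_TN = 3.2 − 1.45 = 1.75 V.
Since V_DS = 1.11 V < V_ov = 1.75 V, the device is in the triode region.
I_D = k_n [V_ov · V_DS − ½ V_DS²] = 7.18 × [1.75 × 1.11 − 0.5 × 1.11²] = 9.52 mA.

Triode; I_D = 9.52 mA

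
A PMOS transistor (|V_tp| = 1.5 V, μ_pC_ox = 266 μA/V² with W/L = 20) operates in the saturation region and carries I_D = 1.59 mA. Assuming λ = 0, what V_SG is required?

V_SG = 2.27 V

k_p = μ_pC_ox · (W/L) = 5.32 mA/V².
In saturation I_D = ½ k_p (V_SG − |V_tp|)², so V_SG − |V_tp| = √(2 I_D / k_p) = √(2 × 1.59 / 5.32) = 0.773 V.
V_SG = 1.5 + 0.773 = 2.27 V.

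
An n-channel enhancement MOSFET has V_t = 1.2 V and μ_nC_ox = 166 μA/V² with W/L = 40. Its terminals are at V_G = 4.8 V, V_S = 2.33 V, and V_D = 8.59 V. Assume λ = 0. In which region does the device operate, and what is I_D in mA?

V_GS = V_G − V_S = 4.8 − 2.33 = 2.47 V; V_DS = V_D − V_S = 8.59 − 2.33 = 6.26 V.
k_n = μ_nC_ox · (W/L) = 6.64 mA/V².
V_ov = V_GS − V_t = 2.47 − 1.2 = 1.27 V.
Since V_DS = 6.26 V ≥ V_ov = 1.27 V, the device is in saturation.
I_D = ½ k_n V_ov² = 0.5 × 6.64 × 1.27² = 5.35 mA.

Saturation; I_D = 5.35 mA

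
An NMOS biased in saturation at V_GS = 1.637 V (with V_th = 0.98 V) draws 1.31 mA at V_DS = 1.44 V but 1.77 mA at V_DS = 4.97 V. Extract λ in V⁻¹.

λ = 0.116 V⁻¹

With V_GS fixed, I_D ∝ (1 + λ V_DS) in saturation, so I_D2/I_D1 = (1 + λ V_DS2)/(1 + λ V_DS1).
1.77/1.31 = 1.351 = (1 + 4.97 λ)/(1 + 1.44 λ).
Solving: λ (I_D1 V_DS2 − I_D2 V_DS1) = I_D2 − I_D1, so λ = (1.77 − 1.31) / (1.31 × 4.97 − 1.77 × 1.44) = 0.46 / 3.96 = 0.116 V⁻¹.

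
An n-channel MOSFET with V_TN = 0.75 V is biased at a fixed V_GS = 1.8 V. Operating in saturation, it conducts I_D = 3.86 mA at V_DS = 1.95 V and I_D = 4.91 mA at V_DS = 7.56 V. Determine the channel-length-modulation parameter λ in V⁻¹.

λ = 0.0536 V⁻¹

With V_GS fixed, I_D ∝ (1 + λ V_DS) in saturation, so I_D2/I_D1 = (1 + λ V_DS2)/(1 + λ V_DS1).
4.91/3.86 = 1.272 = (1 + 7.56 λ)/(1 + 1.95 λ).
Solving: λ (I_D1 V_DS2 − I_D2 V_DS1) = I_D2 − I_D1, so λ = (4.91 − 3.86) / (3.86 × 7.56 − 4.91 × 1.95) = 1.05 / 19.6 = 0.0536 V⁻¹.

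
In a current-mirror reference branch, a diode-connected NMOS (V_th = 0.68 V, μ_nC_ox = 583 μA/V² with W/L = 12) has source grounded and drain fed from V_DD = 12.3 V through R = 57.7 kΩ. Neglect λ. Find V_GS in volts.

With gate tied to drain, V_GS = V_DS ≥ V_GS − V_th, so the device is in saturation.
k_n = μ_nC_ox · (W/L) = 6.996 mA/V².
KCL at the drain: ½ k_n (V_GS − V_th)² = (V_DD − V_GS)/R.
Let x = V_GS − 0.68. Then 202 x² + x − 11.62 = 0, giving x = 0.237 V (positive root), so V_GS = 0.917 V.
I_D = (V_DD − V_GS)/R = (12.3 − 0.917) / 57.7 = 0.197 mA.

V_GS = 0.917 V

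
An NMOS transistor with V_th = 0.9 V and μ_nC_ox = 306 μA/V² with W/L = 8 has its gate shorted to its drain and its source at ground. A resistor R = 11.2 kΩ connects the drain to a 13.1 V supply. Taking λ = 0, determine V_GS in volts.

With gate tied to drain, V_GS = V_DS ≥ V_GS − V_th, so the device is in saturation.
k_n = μ_nC_ox · (W/L) = 2.448 mA/V².
KCL at the drain: ½ k_n (V_GS − V_th)² = (V_DD − V_GS)/R.
Let x = V_GS − 0.9. Then 13.7 x² + x − 12.2 = 0, giving x = 0.908 V (positive root), so V_GS = 1.81 V.
I_D = (V_DD − V_GS)/R = (13.1 − 1.81) / 11.2 = 1.01 mA.

V_GS = 1.81 V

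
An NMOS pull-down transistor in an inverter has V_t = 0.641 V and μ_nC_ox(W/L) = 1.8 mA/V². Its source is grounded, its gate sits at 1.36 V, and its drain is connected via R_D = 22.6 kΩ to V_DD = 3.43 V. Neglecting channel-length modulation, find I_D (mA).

V_GS = V_G = 1.36 V, so V_ov = 1.36 − 0.641 = 0.719 V.
Assume saturation: I_D = ½ k_n V_ov² = 0.5 × 1.8 × 0.719² = 0.465 mA, giving V_DS = V_DD − I_D R_D = 3.43 − 0.465 × 22.6 = -7.08 V.
But -7.08 V < V_ov = 0.719 V, so the device is actually in triode.
In triode I_D = k_n[V_ov V_DS − ½ V_DS²] and I_D = (V_DD − V_DS)/R_D. Equating: 20.3 V_DS² − 30.25 V_DS + 3.43 = 0, giving V_DS = 0.124 V (the root below V_ov).
I_D = (3.43 − 0.124) / 22.6 = 0.146 mA.

I_D = 0.146 mA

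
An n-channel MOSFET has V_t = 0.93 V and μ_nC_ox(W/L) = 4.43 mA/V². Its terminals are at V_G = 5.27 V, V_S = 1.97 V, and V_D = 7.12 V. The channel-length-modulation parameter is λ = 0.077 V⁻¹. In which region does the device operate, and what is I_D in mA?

V_GS = V_G − V_S = 5.27 − 1.97 = 3.3 V; V_DS = V_D − V_S = 7.12 − 1.97 = 5.15 V.
V_ov = V_GS − V_t = 3.3 − 0.93 = 2.37 V.
Since V_DS = 5.15 V ≥ V_ov = 2.37 V, the device is in saturation.
I_D = ½ k_n V_ov² (1 + λ V_DS) = 0.5 × 4.43 × 2.37² × (1 + 0.077 × 5.15) = 17.4 mA.

Saturation; I_D = 17.4 mA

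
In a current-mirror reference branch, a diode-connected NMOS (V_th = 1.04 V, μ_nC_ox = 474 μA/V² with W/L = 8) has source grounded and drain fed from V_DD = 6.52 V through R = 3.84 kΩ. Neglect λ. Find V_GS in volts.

With gate tied to drain, V_GS = V_DS ≥ V_GS − V_th, so the device is in saturation.
k_n = μ_nC_ox · (W/L) = 3.792 mA/V².
KCL at the drain: ½ k_n (V_GS − V_th)² = (V_DD − V_GS)/R.
Let x = V_GS − 1.04. Then 7.28 x² + x − 5.48 = 0, giving x = 0.802 V (positive root), so V_GS = 1.84 V.
I_D = (V_DD − V_GS)/R = (6.52 − 1.84) / 3.84 = 1.22 mA.

V_GS = 1.84 V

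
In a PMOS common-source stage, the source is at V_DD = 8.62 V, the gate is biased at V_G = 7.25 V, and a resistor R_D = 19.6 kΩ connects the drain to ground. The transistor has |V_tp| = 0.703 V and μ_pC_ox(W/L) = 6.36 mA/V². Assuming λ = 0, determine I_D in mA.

V_SG = V_DD − V_G = 8.62 − 7.25 = 1.37 V, so V_ov = 1.37 − 0.703 = 0.667 V.
Assume saturation: I_D = ½ k_p V_ov² = 0.5 × 6.36 × 0.667² = 1.41 mA, giving V_SD = V_DD − I_D R_D = 8.62 − 1.41 × 19.6 = -19.1 V.
But -19.1 V < V_ov = 0.667 V, so the device is actually in triode.
In triode I_D = k_p[V_ov V_SD − ½ V_SD²] and I_D = (V_DD − V_SD)/R_D. Equating: 62.3 V_SD² − 84.15 V_SD + 8.62 = 0, giving V_SD = 0.112 V (the root below V_ov).
I_D = (8.62 − 0.112) / 19.6 = 0.434 mA.

I_D = 0.434 mA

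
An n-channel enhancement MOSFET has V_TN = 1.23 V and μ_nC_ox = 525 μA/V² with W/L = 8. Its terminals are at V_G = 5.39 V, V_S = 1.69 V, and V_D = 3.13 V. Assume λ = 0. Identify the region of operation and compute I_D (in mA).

V_GS = V_G − V_S = 5.39 − 1.69 = 3.7 V; V_DS = V_D − V_S = 3.13 − 1.69 = 1.44 V.
k_n = μ_nC_ox · (W/L) = 4.2 mA/V².
V_ov = V_GS − V_TN = 3.7 − 1.23 = 2.47 V.
Since V_DS = 1.44 V < V_ov = 2.47 V, the device is in the triode region.
I_D = k_n [V_ov · V_DS − ½ V_DS²] = 4.2 × [2.47 × 1.44 − 0.5 × 1.44²] = 10.6 mA.

Triode; I_D = 10.6 mA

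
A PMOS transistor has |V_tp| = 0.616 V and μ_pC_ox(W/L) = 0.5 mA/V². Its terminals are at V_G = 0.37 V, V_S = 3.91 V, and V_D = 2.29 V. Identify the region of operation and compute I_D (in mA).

V_SG = V_S − V_G = 3.91 − 0.37 = 3.54 V; V_SD = V_S − V_D = 3.91 − 2.29 = 1.62 V.
V_ov = V_SG − |V_tp| = 3.54 − 0.616 = 2.92 V.
Since V_SD = 1.62 V < V_ov = 2.92 V, the device is in the triode region.
I_D = k_p [V_ov · V_SD − ½ V_SD²] = 0.5 × [2.92 × 1.62 − 0.5 × 1.62²] = 1.71 mA.

Triode; I_D = 1.71 mA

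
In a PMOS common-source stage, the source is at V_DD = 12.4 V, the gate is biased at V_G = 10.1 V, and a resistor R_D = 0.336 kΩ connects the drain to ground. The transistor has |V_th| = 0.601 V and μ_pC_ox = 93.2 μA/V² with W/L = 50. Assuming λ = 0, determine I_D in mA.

I_D = 6.73 mA

V_SG = V_DD − V_G = 12.4 − 10.1 = 2.3 V, so V_ov = 2.3 − 0.601 = 1.7 V.
k_p = μ_pC_ox · (W/L) = 4.66 mA/V².
Assume saturation: I_D = ½ k_p V_ov² = 0.5 × 4.66 × 1.7² = 6.73 mA, giving V_SD = V_DD − I_D R_D = 12.4 − 6.73 × 0.336 = 10.1 V.
V_SD = 10.1 V ≥ V_ov = 1.7 V, confirming saturation.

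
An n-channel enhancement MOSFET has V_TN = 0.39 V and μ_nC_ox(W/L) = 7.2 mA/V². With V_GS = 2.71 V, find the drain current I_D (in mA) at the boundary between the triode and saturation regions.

At the boundary V_DS = V_ov = V_GS − V_TN = 2.71 − 0.39 = 2.32 V.
I_D = ½ k_n V_ov² = 0.5 × 7.2 × 2.32² = 19.4 mA.

I_D = 19.4 mA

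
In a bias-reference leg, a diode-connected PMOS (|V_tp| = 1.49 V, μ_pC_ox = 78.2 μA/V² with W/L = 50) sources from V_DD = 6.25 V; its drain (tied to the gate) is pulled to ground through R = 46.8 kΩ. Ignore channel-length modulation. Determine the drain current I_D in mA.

With gate tied to drain, V_SG = V_SD ≥ V_SG − |V_tp|, so the device is in saturation.
k_p = μ_pC_ox · (W/L) = 3.91 mA/V².
KCL at the drain: ½ k_p (V_SG − |V_tp|)² = (V_DD − V_SG)/R.
Let x = V_SG − 1.49. Then 91.5 x² + x − 4.76 = 0, giving x = 0.223 V (positive root), so V_SG = 1.71 V.
I_D = (V_DD − V_SG)/R = (6.25 − 1.71) / 46.8 = 0.097 mA.

I_D = 0.0970 mA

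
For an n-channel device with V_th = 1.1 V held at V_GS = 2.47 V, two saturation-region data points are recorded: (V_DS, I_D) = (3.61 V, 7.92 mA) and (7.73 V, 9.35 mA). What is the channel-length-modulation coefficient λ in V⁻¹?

λ = 0.0521 V⁻¹

With V_GS fixed, I_D ∝ (1 + λ V_DS) in saturation, so I_D2/I_D1 = (1 + λ V_DS2)/(1 + λ V_DS1).
9.35/7.92 = 1.181 = (1 + 7.73 λ)/(1 + 3.61 λ).
Solving: λ (I_D1 V_DS2 − I_D2 V_DS1) = I_D2 − I_D1, so λ = (9.35 − 7.92) / (7.92 × 7.73 − 9.35 × 3.61) = 1.43 / 27.5 = 0.0521 V⁻¹.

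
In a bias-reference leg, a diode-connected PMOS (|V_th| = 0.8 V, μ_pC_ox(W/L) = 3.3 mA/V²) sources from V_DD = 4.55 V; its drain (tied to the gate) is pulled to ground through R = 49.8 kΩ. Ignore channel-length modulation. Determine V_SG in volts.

With gate tied to drain, V_SG = V_SD ≥ V_SG − |V_th|, so the device is in saturation.
KCL at the drain: ½ k_p (V_SG − |V_th|)² = (V_DD − V_SG)/R.
Let x = V_SG − 0.8. Then 82.2 x² + x − 3.75 = 0, giving x = 0.208 V (positive root), so V_SG = 1.01 V.
I_D = (V_DD − V_SG)/R = (4.55 − 1.01) / 49.8 = 0.0711 mA.

V_SG = 1.01 V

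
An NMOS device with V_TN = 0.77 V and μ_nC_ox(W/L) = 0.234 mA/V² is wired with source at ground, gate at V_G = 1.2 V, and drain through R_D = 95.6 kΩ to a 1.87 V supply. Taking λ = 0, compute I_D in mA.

V_GS = V_G = 1.2 V, so V_ov = 1.2 − 0.77 = 0.43 V.
Assume saturation: I_D = ½ k_n V_ov² = 0.5 × 0.234 × 0.43² = 0.0216 mA, giving V_DS = V_DD − I_D R_D = 1.87 − 0.0216 × 95.6 = -0.198 V.
But -0.198 V < V_ov = 0.43 V, so the device is actually in triode.
In triode I_D = k_n[V_ov V_DS − ½ V_DS²] and I_D = (V_DD − V_DS)/R_D. Equating: 11.2 V_DS² − 10.62 V_DS + 1.87 = 0, giving V_DS = 0.234 V (the root below V_ov).
I_D = (1.87 − 0.234) / 95.6 = 0.0171 mA.

I_D = 0.0171 mA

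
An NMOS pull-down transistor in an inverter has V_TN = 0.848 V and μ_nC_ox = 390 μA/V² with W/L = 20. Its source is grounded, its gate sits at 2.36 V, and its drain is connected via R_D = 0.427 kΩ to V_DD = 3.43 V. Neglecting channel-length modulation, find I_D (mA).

I_D = 6.38 mA

V_GS = V_G = 2.36 V, so V_ov = 2.36 − 0.848 = 1.51 V.
k_n = μ_nC_ox · (W/L) = 7.8 mA/V².
Assume saturation: I_D = ½ k_n V_ov² = 0.5 × 7.8 × 1.51² = 8.92 mA, giving V_DS = V_DD − I_D R_D = 3.43 − 8.92 × 0.427 = -0.377 V.
But -0.377 V < V_ov = 1.51 V, so the device is actually in triode.
In triode I_D = k_n[V_ov V_DS − ½ V_DS²] and I_D = (V_DD − V_DS)/R_D. Equating: 1.67 V_DS² − 6.036 V_DS + 3.43 = 0, giving V_DS = 0.706 V (the root below V_ov).
I_D = (3.43 − 0.706) / 0.427 = 6.38 mA.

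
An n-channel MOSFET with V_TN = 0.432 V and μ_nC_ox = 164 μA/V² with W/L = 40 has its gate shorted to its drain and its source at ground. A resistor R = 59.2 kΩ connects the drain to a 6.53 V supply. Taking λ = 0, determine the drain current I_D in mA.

I_D = 0.100 mA

With gate tied to drain, V_GS = V_DS ≥ V_GS − V_TN, so the device is in saturation.
k_n = μ_nC_ox · (W/L) = 6.56 mA/V².
KCL at the drain: ½ k_n (V_GS − V_TN)² = (V_DD − V_GS)/R.
Let x = V_GS − 0.432. Then 194 x² + x − 6.098 = 0, giving x = 0.175 V (positive root), so V_GS = 0.607 V.
I_D = (V_DD − V_GS)/R = (6.53 − 0.607) / 59.2 = 0.1 mA.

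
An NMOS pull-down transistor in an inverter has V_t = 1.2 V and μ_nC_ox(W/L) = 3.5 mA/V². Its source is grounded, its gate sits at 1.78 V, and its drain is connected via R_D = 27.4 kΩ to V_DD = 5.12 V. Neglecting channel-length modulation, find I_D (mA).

V_GS = V_G = 1.78 V, so V_ov = 1.78 − 1.2 = 0.58 V.
Assume saturation: I_D = ½ k_n V_ov² = 0.5 × 3.5 × 0.58² = 0.589 mA, giving V_DS = V_DD − I_D R_D = 5.12 − 0.589 × 27.4 = -11 V.
But -11 V < V_ov = 0.58 V, so the device is actually in triode.
In triode I_D = k_n[V_ov V_DS − ½ V_DS²] and I_D = (V_DD − V_DS)/R_D. Equating: 47.9 V_DS² − 56.62 V_DS + 5.12 = 0, giving V_DS = 0.0987 V (the root below V_ov).
I_D = (5.12 − 0.0987) / 27.4 = 0.183 mA.

I_D = 0.183 mA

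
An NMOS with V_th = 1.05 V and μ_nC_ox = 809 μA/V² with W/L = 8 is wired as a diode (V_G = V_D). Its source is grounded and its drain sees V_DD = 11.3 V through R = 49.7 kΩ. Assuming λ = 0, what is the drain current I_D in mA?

I_D = 0.201 mA

With gate tied to drain, V_GS = V_DS ≥ V_GS − V_th, so the device is in saturation.
k_n = μ_nC_ox · (W/L) = 6.472 mA/V².
KCL at the drain: ½ k_n (V_GS − V_th)² = (V_DD − V_GS)/R.
Let x = V_GS − 1.05. Then 161 x² + x − 10.25 = 0, giving x = 0.249 V (positive root), so V_GS = 1.3 V.
I_D = (V_DD − V_GS)/R = (11.3 − 1.3) / 49.7 = 0.201 mA.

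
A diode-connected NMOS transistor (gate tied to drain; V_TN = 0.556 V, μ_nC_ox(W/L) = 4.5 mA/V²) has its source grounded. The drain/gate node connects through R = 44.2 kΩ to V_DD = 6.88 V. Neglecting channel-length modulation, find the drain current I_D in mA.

With gate tied to drain, V_GS = V_DS ≥ V_GS − V_TN, so the device is in saturation.
KCL at the drain: ½ k_n (V_GS − V_TN)² = (V_DD − V_GS)/R.
Let x = V_GS − 0.556. Then 99.5 x² + x − 6.324 = 0, giving x = 0.247 V (positive root), so V_GS = 0.803 V.
I_D = (V_DD − V_GS)/R = (6.88 − 0.803) / 44.2 = 0.137 mA.

I_D = 0.137 mA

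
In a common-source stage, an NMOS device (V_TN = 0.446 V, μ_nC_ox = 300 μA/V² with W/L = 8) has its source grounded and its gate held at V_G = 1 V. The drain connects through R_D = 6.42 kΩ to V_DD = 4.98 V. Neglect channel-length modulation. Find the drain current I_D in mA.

V_GS = V_G = 1 V, so V_ov = 1 − 0.446 = 0.554 V.
k_n = μ_nC_ox · (W/L) = 2.4 mA/V².
Assume saturation: I_D = ½ k_n V_ov² = 0.5 × 2.4 × 0.554² = 0.368 mA, giving V_DS = V_DD − I_D R_D = 4.98 − 0.368 × 6.42 = 2.62 V.
V_DS = 2.62 V ≥ V_ov = 0.554 V, confirming saturation.

I_D = 0.368 mA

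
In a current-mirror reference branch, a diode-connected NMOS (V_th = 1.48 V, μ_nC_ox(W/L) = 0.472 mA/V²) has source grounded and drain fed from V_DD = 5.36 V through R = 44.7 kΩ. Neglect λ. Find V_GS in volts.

V_GS = 2.04 V

With gate tied to drain, V_GS = V_DS ≥ V_GS − V_th, so the device is in saturation.
KCL at the drain: ½ k_n (V_GS − V_th)² = (V_DD − V_GS)/R.
Let x = V_GS − 1.48. Then 10.5 x² + x − 3.88 = 0, giving x = 0.561 V (positive root), so V_GS = 2.04 V.
I_D = (V_DD − V_GS)/R = (5.36 − 2.04) / 44.7 = 0.0743 mA.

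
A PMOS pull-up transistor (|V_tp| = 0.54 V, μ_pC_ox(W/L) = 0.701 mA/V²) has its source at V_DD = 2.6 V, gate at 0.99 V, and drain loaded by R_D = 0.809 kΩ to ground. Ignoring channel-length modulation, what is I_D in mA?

V_SG = V_DD − V_G = 2.6 − 0.99 = 1.61 V, so V_ov = 1.61 − 0.54 = 1.07 V.
Assume saturation: I_D = ½ k_p V_ov² = 0.5 × 0.701 × 1.07² = 0.401 mA, giving V_SD = V_DD − I_D R_D = 2.6 − 0.401 × 0.809 = 2.28 V.
V_SD = 2.28 V ≥ V_ov = 1.07 V, confirming saturation.

I_D = 0.401 mA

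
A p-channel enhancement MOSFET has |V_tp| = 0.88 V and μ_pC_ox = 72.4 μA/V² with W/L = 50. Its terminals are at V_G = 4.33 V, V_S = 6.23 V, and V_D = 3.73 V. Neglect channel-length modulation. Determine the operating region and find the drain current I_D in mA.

V_SG = V_S − V_G = 6.23 − 4.33 = 1.9 V; V_SD = V_S − V_D = 6.23 − 3.73 = 2.5 V.
k_p = μ_pC_ox · (W/L) = 3.62 mA/V².
V_ov = V_SG − |V_tp| = 1.9 − 0.88 = 1.02 V.
Since V_SD = 2.5 V ≥ V_ov = 1.02 V, the device is in saturation.
I_D = ½ k_p V_ov² = 0.5 × 3.62 × 1.02² = 1.88 mA.

Saturation; I_D = 1.88 mA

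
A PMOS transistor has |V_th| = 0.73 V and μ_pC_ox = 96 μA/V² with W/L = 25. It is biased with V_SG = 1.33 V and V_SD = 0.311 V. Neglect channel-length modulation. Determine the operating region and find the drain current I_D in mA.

k_p = μ_pC_ox · (W/L) = 2.4 mA/V².
V_ov = V_SG − |V_th| = 1.33 − 0.73 = 0.6 V.
Since V_SD = 0.311 V < V_ov = 0.6 V, the device is in the triode region.
I_D = k_p [V_ov · V_SD − ½ V_SD²] = 2.4 × [0.6 × 0.311 − 0.5 × 0.311²] = 0.332 mA.

Triode; I_D = 0.332 mA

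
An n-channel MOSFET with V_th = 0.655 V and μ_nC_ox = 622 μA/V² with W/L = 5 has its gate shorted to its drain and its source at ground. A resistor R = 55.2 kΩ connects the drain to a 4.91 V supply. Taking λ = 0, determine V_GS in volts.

V_GS = 0.872 V

With gate tied to drain, V_GS = V_DS ≥ V_GS − V_th, so the device is in saturation.
k_n = μ_nC_ox · (W/L) = 3.11 mA/V².
KCL at the drain: ½ k_n (V_GS − V_th)² = (V_DD − V_GS)/R.
Let x = V_GS − 0.655. Then 85.8 x² + x − 4.255 = 0, giving x = 0.217 V (positive root), so V_GS = 0.872 V.
I_D = (V_DD − V_GS)/R = (4.91 − 0.872) / 55.2 = 0.0732 mA.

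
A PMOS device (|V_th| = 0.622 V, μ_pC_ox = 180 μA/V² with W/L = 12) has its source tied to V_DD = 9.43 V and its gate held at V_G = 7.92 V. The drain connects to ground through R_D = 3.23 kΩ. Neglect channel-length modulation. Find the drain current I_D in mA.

V_SG = V_DD − V_G = 9.43 − 7.92 = 1.51 V, so V_ov = 1.51 − 0.622 = 0.888 V.
k_p = μ_pC_ox · (W/L) = 2.16 mA/V².
Assume saturation: I_D = ½ k_p V_ov² = 0.5 × 2.16 × 0.888² = 0.852 mA, giving V_SD = V_DD − I_D R_D = 9.43 − 0.852 × 3.23 = 6.68 V.
V_SD = 6.68 V ≥ V_ov = 0.888 V, confirming saturation.

I_D = 0.852 mA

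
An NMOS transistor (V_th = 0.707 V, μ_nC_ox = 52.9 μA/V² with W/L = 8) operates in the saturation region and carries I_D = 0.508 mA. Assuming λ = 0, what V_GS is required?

k_n = μ_nC_ox · (W/L) = 0.4232 mA/V².
In saturation I_D = ½ k_n (V_GS − V_th)², so V_GS − V_th = √(2 I_D / k_n) = √(2 × 0.508 / 0.4232) = 1.55 V.
V_GS = 0.707 + 1.55 = 2.26 V.

V_GS = 2.26 V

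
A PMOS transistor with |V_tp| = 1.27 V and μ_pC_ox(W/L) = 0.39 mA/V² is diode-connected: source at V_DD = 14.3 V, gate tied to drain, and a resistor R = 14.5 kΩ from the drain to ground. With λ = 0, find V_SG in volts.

With gate tied to drain, V_SG = V_SD ≥ V_SG − |V_tp|, so the device is in saturation.
KCL at the drain: ½ k_p (V_SG − |V_tp|)² = (V_DD − V_SG)/R.
Let x = V_SG − 1.27. Then 2.83 x² + x − 13.03 = 0, giving x = 1.98 V (positive root), so V_SG = 3.25 V.
I_D = (V_DD − V_SG)/R = (14.3 − 3.25) / 14.5 = 0.762 mA.

V_SG = 3.25 V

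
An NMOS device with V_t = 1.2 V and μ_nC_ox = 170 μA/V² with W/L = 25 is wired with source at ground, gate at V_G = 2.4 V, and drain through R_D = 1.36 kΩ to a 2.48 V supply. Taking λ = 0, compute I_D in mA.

I_D = 1.56 mA

V_GS = V_G = 2.4 V, so V_ov = 2.4 − 1.2 = 1.2 V.
k_n = μ_nC_ox · (W/L) = 4.25 mA/V².
Assume saturation: I_D = ½ k_n V_ov² = 0.5 × 4.25 × 1.2² = 3.06 mA, giving V_DS = V_DD − I_D R_D = 2.48 − 3.06 × 1.36 = -1.68 V.
But -1.68 V < V_ov = 1.2 V, so the device is actually in triode.
In triode I_D = k_n[V_ov V_DS − ½ V_DS²] and I_D = (V_DD − V_DS)/R_D. Equating: 2.89 V_DS² − 7.936 V_DS + 2.48 = 0, giving V_DS = 0.36 V (the root below V_ov).
I_D = (2.48 − 0.36) / 1.36 = 1.56 mA.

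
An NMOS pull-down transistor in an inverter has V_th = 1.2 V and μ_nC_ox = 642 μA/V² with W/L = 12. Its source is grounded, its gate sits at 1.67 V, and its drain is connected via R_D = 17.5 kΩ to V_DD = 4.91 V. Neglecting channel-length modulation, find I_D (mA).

V_GS = V_G = 1.67 V, so V_ov = 1.67 − 1.2 = 0.47 V.
k_n = μ_nC_ox · (W/L) = 7.704 mA/V².
Assume saturation: I_D = ½ k_n V_ov² = 0.5 × 7.704 × 0.47² = 0.851 mA, giving V_DS = V_DD − I_D R_D = 4.91 − 0.851 × 17.5 = -9.98 V.
But -9.98 V < V_ov = 0.47 V, so the device is actually in triode.
In triode I_D = k_n[V_ov V_DS − ½ V_DS²] and I_D = (V_DD − V_DS)/R_D. Equating: 67.4 V_DS² − 64.37 V_DS + 4.91 = 0, giving V_DS = 0.0836 V (the root below V_ov).
I_D = (4.91 − 0.0836) / 17.5 = 0.276 mA.

I_D = 0.276 mA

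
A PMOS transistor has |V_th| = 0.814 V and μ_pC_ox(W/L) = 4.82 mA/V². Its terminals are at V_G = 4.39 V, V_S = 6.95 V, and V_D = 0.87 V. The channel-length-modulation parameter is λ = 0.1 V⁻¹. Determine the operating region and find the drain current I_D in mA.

Saturation; I_D = 11.8 mA

V_SG = V_S − V_G = 6.95 − 4.39 = 2.56 V; V_SD = V_S − V_D = 6.95 − 0.87 = 6.08 V.
V_ov = V_SG − |V_th| = 2.56 − 0.814 = 1.75 V.
Since V_SD = 6.08 V ≥ V_ov = 1.75 V, the device is in saturation.
I_D = ½ k_p V_ov² (1 + λ V_SD) = 0.5 × 4.82 × 1.75² × (1 + 0.1 × 6.08) = 11.8 mA.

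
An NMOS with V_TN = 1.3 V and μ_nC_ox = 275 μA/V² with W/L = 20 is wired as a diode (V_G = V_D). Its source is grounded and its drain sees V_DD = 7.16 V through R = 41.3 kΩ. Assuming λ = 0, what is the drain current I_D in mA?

With gate tied to drain, V_GS = V_DS ≥ V_GS − V_TN, so the device is in saturation.
k_n = μ_nC_ox · (W/L) = 5.5 mA/V².
KCL at the drain: ½ k_n (V_GS − V_TN)² = (V_DD − V_GS)/R.
Let x = V_GS − 1.3. Then 114 x² + x − 5.86 = 0, giving x = 0.223 V (positive root), so V_GS = 1.52 V.
I_D = (V_DD − V_GS)/R = (7.16 − 1.52) / 41.3 = 0.136 mA.

I_D = 0.136 mA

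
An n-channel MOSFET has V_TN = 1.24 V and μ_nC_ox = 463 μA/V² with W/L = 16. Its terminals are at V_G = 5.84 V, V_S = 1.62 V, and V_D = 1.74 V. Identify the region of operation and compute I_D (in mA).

V_GS = V_G − V_S = 5.84 − 1.62 = 4.22 V; V_DS = V_D − V_S = 1.74 − 1.62 = 0.12 V.
k_n = μ_nC_ox · (W/L) = 7.408 mA/V².
V_ov = V_GS − V_TN = 4.22 − 1.24 = 2.98 V.
Since V_DS = 0.12 V < V_ov = 2.98 V, the device is in the triode region.
I_D = k_n [V_ov · V_DS − ½ V_DS²] = 7.408 × [2.98 × 0.12 − 0.5 × 0.12²] = 2.6 mA.

Triode; I_D = 2.60 mA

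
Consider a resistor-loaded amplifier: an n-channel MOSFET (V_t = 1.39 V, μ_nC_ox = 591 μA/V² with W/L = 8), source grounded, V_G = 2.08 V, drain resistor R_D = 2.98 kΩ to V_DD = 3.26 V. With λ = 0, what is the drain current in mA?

V_GS = V_G = 2.08 V, so V_ov = 2.08 − 1.39 = 0.69 V.
k_n = μ_nC_ox · (W/L) = 4.728 mA/V².
Assume saturation: I_D = ½ k_n V_ov² = 0.5 × 4.728 × 0.69² = 1.13 mA, giving V_DS = V_DD − I_D R_D = 3.26 − 1.13 × 2.98 = -0.094 V.
But -0.094 V < V_ov = 0.69 V, so the device is actually in triode.
In triode I_D = k_n[V_ov V_DS − ½ V_DS²] and I_D = (V_DD − V_DS)/R_D. Equating: 7.04 V_DS² − 10.72 V_DS + 3.26 = 0, giving V_DS = 0.42 V (the root below V_ov).
I_D = (3.26 − 0.42) / 2.98 = 0.953 mA.

I_D = 0.953 mA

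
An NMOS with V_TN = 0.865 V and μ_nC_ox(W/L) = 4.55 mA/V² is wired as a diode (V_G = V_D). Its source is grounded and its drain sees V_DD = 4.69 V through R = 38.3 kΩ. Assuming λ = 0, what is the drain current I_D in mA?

With gate tied to drain, V_GS = V_DS ≥ V_GS − V_TN, so the device is in saturation.
KCL at the drain: ½ k_n (V_GS − V_TN)² = (V_DD − V_GS)/R.
Let x = V_GS − 0.865. Then 87.1 x² + x − 3.825 = 0, giving x = 0.204 V (positive root), so V_GS = 1.07 V.
I_D = (V_DD − V_GS)/R = (4.69 − 1.07) / 38.3 = 0.0945 mA.

I_D = 0.0945 mA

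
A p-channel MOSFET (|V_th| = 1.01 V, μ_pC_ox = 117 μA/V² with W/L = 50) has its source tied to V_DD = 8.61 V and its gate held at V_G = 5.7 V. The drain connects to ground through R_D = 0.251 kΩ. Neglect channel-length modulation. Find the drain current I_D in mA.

V_SG = V_DD − V_G = 8.61 − 5.7 = 2.91 V, so V_ov = 2.91 − 1.01 = 1.9 V.
k_p = μ_pC_ox · (W/L) = 5.85 mA/V².
Assume saturation: I_D = ½ k_p V_ov² = 0.5 × 5.85 × 1.9² = 10.6 mA, giving V_SD = V_DD − I_D R_D = 8.61 − 10.6 × 0.251 = 5.96 V.
V_SD = 5.96 V ≥ V_ov = 1.9 V, confirming saturation.

I_D = 10.6 mA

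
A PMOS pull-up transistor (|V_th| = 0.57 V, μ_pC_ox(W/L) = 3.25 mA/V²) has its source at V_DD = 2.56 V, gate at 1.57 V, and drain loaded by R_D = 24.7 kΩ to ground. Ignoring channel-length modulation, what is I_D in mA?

I_D = 0.100 mA

V_SG = V_DD − V_G = 2.56 − 1.57 = 0.99 V, so V_ov = 0.99 − 0.57 = 0.42 V.
Assume saturation: I_D = ½ k_p V_ov² = 0.5 × 3.25 × 0.42² = 0.287 mA, giving V_SD = V_DD − I_D R_D = 2.56 − 0.287 × 24.7 = -4.52 V.
But -4.52 V < V_ov = 0.42 V, so the device is actually in triode.
In triode I_D = k_p[V_ov V_SD − ½ V_SD²] and I_D = (V_DD − V_SD)/R_D. Equating: 40.1 V_SD² − 34.72 V_SD + 2.56 = 0, giving V_SD = 0.0814 V (the root below V_ov).
I_D = (2.56 − 0.0814) / 24.7 = 0.1 mA.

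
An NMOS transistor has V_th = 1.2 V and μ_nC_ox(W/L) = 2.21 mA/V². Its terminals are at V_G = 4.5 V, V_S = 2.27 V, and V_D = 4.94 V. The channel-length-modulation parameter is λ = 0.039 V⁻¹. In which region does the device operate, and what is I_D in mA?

Saturation; I_D = 1.29 mA

V_GS = V_G − V_S = 4.5 − 2.27 = 2.23 V; V_DS = V_D − V_S = 4.94 − 2.27 = 2.67 V.
V_ov = V_GS − V_th = 2.23 − 1.2 = 1.03 V.
Since V_DS = 2.67 V ≥ V_ov = 1.03 V, the device is in saturation.
I_D = ½ k_n V_ov² (1 + λ V_DS) = 0.5 × 2.21 × 1.03² × (1 + 0.039 × 2.67) = 1.29 mA.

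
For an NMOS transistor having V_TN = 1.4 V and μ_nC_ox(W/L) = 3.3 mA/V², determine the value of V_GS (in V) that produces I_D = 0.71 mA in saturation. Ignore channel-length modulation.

In saturation I_D = ½ k_n (V_GS − V_TN)², so V_GS − V_TN = √(2 I_D / k_n) = √(2 × 0.71 / 3.3) = 0.656 V.
V_GS = 1.4 + 0.656 = 2.06 V.

V_GS = 2.06 V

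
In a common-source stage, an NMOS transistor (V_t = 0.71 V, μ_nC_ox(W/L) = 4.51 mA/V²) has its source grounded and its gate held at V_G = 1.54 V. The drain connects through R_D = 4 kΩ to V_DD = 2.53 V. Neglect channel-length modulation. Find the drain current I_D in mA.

I_D = 0.589 mA

V_GS = V_G = 1.54 V, so V_ov = 1.54 − 0.71 = 0.83 V.
Assume saturation: I_D = ½ k_n V_ov² = 0.5 × 4.51 × 0.83² = 1.55 mA, giving V_DS = V_DD − I_D R_D = 2.53 − 1.55 × 4 = -3.68 V.
But -3.68 V < V_ov = 0.83 V, so the device is actually in triode.
In triode I_D = k_n[V_ov V_DS − ½ V_DS²] and I_D = (V_DD − V_DS)/R_D. Equating: 9.02 V_DS² − 15.97 V_DS + 2.53 = 0, giving V_DS = 0.176 V (the root below V_ov).
I_D = (2.53 − 0.176) / 4 = 0.589 mA.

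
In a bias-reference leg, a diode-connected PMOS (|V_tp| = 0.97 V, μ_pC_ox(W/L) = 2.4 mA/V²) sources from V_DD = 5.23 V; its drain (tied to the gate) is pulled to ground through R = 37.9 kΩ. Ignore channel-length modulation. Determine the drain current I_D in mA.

I_D = 0.105 mA

With gate tied to drain, V_SG = V_SD ≥ V_SG − |V_tp|, so the device is in saturation.
KCL at the drain: ½ k_p (V_SG − |V_tp|)² = (V_DD − V_SG)/R.
Let x = V_SG − 0.97. Then 45.5 x² + x − 4.26 = 0, giving x = 0.295 V (positive root), so V_SG = 1.27 V.
I_D = (V_DD − V_SG)/R = (5.23 − 1.27) / 37.9 = 0.105 mA.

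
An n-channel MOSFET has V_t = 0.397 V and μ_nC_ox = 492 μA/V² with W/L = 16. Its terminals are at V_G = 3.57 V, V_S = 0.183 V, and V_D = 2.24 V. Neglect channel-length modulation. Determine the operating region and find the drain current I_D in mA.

Triode; I_D = 31.8 mA

V_GS = V_G − V_S = 3.57 − 0.183 = 3.39 V; V_DS = V_D − V_S = 2.24 − 0.183 = 2.06 V.
k_n = μ_nC_ox · (W/L) = 7.872 mA/V².
V_ov = V_GS − V_t = 3.39 − 0.397 = 2.99 V.
Since V_DS = 2.06 V < V_ov = 2.99 V, the device is in the triode region.
I_D = k_n [V_ov · V_DS − ½ V_DS²] = 7.872 × [2.99 × 2.06 − 0.5 × 2.06²] = 31.8 mA.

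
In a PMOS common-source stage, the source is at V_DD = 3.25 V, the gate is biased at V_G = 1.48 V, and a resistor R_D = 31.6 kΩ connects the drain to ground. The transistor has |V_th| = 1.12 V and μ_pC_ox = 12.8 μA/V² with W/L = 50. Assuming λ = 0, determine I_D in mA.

I_D = 0.0937 mA

V_SG = V_DD − V_G = 3.25 − 1.48 = 1.77 V, so V_ov = 1.77 − 1.12 = 0.65 V.
k_p = μ_pC_ox · (W/L) = 0.64 mA/V².
Assume saturation: I_D = ½ k_p V_ov² = 0.5 × 0.64 × 0.65² = 0.135 mA, giving V_SD = V_DD − I_D R_D = 3.25 − 0.135 × 31.6 = -1.02 V.
But -1.02 V < V_ov = 0.65 V, so the device is actually in triode.
In triode I_D = k_p[V_ov V_SD − ½ V_SD²] and I_D = (V_DD − V_SD)/R_D. Equating: 10.1 V_SD² − 14.15 V_SD + 3.25 = 0, giving V_SD = 0.29 V (the root below V_ov).
I_D = (3.25 − 0.29) / 31.6 = 0.0937 mA.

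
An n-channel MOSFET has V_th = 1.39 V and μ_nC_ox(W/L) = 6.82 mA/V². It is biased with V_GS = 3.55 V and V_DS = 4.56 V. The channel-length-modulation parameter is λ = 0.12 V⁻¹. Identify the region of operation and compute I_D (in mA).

Saturation; I_D = 24.6 mA

V_ov = V_GS − V_th = 3.55 − 1.39 = 2.16 V.
Since V_DS = 4.56 V ≥ V_ov = 2.16 V, the device is in saturation.
I_D = ½ k_n V_ov² (1 + λ V_DS) = 0.5 × 6.82 × 2.16² × (1 + 0.12 × 4.56) = 24.6 mA.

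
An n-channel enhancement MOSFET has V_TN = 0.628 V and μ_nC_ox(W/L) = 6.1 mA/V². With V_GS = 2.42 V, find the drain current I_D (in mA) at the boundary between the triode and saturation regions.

I_D = 9.79 mA

At the boundary V_DS = V_ov = V_GS − V_TN = 2.42 − 0.628 = 1.79 V.
I_D = ½ k_n V_ov² = 0.5 × 6.1 × 1.79² = 9.79 mA.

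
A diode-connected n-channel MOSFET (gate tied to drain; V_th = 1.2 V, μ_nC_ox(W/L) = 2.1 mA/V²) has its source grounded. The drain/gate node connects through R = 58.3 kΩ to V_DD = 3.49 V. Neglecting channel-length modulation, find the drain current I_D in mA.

With gate tied to drain, V_GS = V_DS ≥ V_GS − V_th, so the device is in saturation.
KCL at the drain: ½ k_n (V_GS − V_th)² = (V_DD − V_GS)/R.
Let x = V_GS − 1.2. Then 61.2 x² + x − 2.29 = 0, giving x = 0.185 V (positive root), so V_GS = 1.39 V.
I_D = (V_DD − V_GS)/R = (3.49 − 1.39) / 58.3 = 0.0361 mA.

I_D = 0.0361 mA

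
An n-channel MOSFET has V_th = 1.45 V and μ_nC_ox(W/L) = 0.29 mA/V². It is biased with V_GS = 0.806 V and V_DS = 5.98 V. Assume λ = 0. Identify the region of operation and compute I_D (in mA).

Cutoff; I_D = 0 mA

V_GS = 0.806 V < V_th = 1.45 V, so the transistor is in cutoff.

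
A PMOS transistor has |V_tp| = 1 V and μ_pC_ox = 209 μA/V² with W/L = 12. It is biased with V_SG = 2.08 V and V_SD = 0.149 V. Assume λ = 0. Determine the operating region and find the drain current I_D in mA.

k_p = μ_pC_ox · (W/L) = 2.508 mA/V².
V_ov = V_SG − |V_tp| = 2.08 − 1 = 1.08 V.
Since V_SD = 0.149 V < V_ov = 1.08 V, the device is in the triode region.
I_D = k_p [V_ov · V_SD − ½ V_SD²] = 2.508 × [1.08 × 0.149 − 0.5 × 0.149²] = 0.376 mA.

Triode; I_D = 0.376 mA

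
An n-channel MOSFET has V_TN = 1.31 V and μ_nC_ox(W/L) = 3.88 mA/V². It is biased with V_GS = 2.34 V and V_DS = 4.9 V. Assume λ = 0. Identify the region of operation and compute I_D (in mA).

V_ov = V_GS − V_TN = 2.34 − 1.31 = 1.03 V.
Since V_DS = 4.9 V ≥ V_ov = 1.03 V, the device is in saturation.
I_D = ½ k_n V_ov² = 0.5 × 3.88 × 1.03² = 2.06 mA.

Saturation; I_D = 2.06 mA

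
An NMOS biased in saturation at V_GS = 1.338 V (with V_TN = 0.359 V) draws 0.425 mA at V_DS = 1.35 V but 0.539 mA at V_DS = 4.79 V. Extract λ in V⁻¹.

λ = 0.0871 V⁻¹

With V_GS fixed, I_D ∝ (1 + λ V_DS) in saturation, so I_D2/I_D1 = (1 + λ V_DS2)/(1 + λ V_DS1).
0.539/0.425 = 1.268 = (1 + 4.79 λ)/(1 + 1.35 λ).
Solving: λ (I_D1 V_DS2 − I_D2 V_DS1) = I_D2 − I_D1, so λ = (0.539 − 0.425) / (0.425 × 4.79 − 0.539 × 1.35) = 0.114 / 1.31 = 0.0871 V⁻¹.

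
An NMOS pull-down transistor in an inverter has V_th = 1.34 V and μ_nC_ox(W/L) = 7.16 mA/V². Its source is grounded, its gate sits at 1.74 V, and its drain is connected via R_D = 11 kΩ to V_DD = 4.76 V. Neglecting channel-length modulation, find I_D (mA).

V_GS = V_G = 1.74 V, so V_ov = 1.74 − 1.34 = 0.4 V.
Assume saturation: I_D = ½ k_n V_ov² = 0.5 × 7.16 × 0.4² = 0.573 mA, giving V_DS = V_DD − I_D R_D = 4.76 − 0.573 × 11 = -1.54 V.
But -1.54 V < V_ov = 0.4 V, so the device is actually in triode.
In triode I_D = k_n[V_ov V_DS − ½ V_DS²] and I_D = (V_DD − V_DS)/R_D. Equating: 39.4 V_DS² − 32.5 V_DS + 4.76 = 0, giving V_DS = 0.19 V (the root below V_ov).
I_D = (4.76 − 0.19) / 11 = 0.415 mA.

I_D = 0.415 mA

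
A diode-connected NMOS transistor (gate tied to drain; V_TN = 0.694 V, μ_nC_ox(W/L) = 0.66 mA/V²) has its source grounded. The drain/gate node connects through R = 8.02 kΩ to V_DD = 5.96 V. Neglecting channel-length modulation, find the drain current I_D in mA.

With gate tied to drain, V_GS = V_DS ≥ V_GS − V_TN, so the device is in saturation.
KCL at the drain: ½ k_n (V_GS − V_TN)² = (V_DD − V_GS)/R.
Let x = V_GS − 0.694. Then 2.65 x² + x − 5.266 = 0, giving x = 1.23 V (positive root), so V_GS = 1.93 V.
I_D = (V_DD − V_GS)/R = (5.96 − 1.93) / 8.02 = 0.503 mA.

I_D = 0.503 mA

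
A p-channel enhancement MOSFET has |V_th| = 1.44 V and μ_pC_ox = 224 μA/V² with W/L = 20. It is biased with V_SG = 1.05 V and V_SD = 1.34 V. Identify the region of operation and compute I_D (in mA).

V_SG = 1.05 V < |V_th| = 1.44 V, so the transistor is in cutoff.

Cutoff; I_D = 0 mA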